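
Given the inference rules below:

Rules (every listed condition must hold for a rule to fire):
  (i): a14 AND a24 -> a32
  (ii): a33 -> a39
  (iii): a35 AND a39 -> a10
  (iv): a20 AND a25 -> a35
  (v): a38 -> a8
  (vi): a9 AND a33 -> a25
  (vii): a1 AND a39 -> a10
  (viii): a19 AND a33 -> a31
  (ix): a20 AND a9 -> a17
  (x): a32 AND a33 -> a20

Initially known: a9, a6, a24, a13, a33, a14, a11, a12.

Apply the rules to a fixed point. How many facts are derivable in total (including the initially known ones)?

15

Round 1: (i) [a14 AND a24 -> a32]; (ii) [a33 -> a39]; (vi) [a9 AND a33 -> a25]. New: a32, a39, a25.
Round 2: (x) [a32 AND a33 -> a20]. New: a20.
Round 3: (iv) [a20 AND a25 -> a35]; (ix) [a20 AND a9 -> a17]. New: a35, a17.
Round 4: (iii) [a35 AND a39 -> a10]. New: a10.
Closure: {a10, a11, a12, a13, a14, a17, a20, a24, a25, a32, a33, a35, a39, a6, a9} — 15 facts.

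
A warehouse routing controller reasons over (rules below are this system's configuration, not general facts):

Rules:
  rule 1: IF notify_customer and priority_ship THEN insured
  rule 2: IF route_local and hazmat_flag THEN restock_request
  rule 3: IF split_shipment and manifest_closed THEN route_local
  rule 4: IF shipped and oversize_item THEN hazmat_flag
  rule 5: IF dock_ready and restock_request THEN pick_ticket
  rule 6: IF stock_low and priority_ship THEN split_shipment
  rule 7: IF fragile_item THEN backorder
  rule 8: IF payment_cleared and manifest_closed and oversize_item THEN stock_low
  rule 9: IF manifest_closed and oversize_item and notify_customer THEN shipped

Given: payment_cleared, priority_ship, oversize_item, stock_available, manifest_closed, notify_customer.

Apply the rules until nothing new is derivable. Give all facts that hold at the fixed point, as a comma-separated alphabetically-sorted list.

hazmat_flag, insured, manifest_closed, notify_customer, oversize_item, payment_cleared, priority_ship, restock_request, route_local, shipped, split_shipment, stock_available, stock_low

Round 1: rule 1 [IF notify_customer and priority_ship THEN insured]; rule 8 [IF payment_cleared and manifest_closed and oversize_item THEN stock_low]; rule 9 [IF manifest_closed and oversize_item and notify_customer THEN shipped]. New: insured, stock_low, shipped.
Round 2: rule 4 [IF shipped and oversize_item THEN hazmat_flag]; rule 6 [IF stock_low and priority_ship THEN split_shipment]. New: hazmat_flag, split_shipment.
Round 3: rule 3 [IF split_shipment and manifest_closed THEN route_local]. New: route_local.
Round 4: rule 2 [IF route_local and hazmat_flag THEN restock_request]. New: restock_request.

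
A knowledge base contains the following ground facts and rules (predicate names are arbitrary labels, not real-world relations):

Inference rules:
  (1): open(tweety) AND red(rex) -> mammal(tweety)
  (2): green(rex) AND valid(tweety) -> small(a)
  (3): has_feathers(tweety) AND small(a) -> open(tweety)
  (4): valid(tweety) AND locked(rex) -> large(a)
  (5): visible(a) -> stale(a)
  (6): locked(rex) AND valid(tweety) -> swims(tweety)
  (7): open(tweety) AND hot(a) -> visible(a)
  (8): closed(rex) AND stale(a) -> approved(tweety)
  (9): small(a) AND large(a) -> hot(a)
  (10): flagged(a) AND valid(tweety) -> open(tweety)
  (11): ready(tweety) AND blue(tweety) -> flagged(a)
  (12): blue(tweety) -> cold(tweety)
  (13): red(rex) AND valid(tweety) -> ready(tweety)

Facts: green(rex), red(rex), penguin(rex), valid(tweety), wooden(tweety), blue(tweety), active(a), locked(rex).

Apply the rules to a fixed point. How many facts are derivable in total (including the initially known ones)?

Round 1: (2) [green(rex) AND valid(tweety) -> small(a)]; (4) [valid(tweety) AND locked(rex) -> large(a)]; (6) [locked(rex) AND valid(tweety) -> swims(tweety)]; (12) [blue(tweety) -> cold(tweety)]; (13) [red(rex) AND valid(tweety) -> ready(tweety)]. Adds small(a), large(a), swims(tweety), cold(tweety), ready(tweety).
Round 2: (9) [small(a) AND large(a) -> hot(a)]; (11) [ready(tweety) AND blue(tweety) -> flagged(a)]. Adds hot(a), flagged(a).
Round 3: (10) [flagged(a) AND valid(tweety) -> open(tweety)]. Adds open(tweety).
Round 4: (1) [open(tweety) AND red(rex) -> mammal(tweety)]; (7) [open(tweety) AND hot(a) -> visible(a)]. Adds mammal(tweety), visible(a).
Round 5: (5) [visible(a) -> stale(a)]. Adds stale(a).
Closure: {active(a), blue(tweety), cold(tweety), flagged(a), green(rex), hot(a), large(a), locked(rex), mammal(tweety), open(tweety), penguin(rex), ready(tweety), red(rex), small(a), stale(a), swims(tweety), valid(tweety), visible(a), wooden(tweety)} — 19 facts.

19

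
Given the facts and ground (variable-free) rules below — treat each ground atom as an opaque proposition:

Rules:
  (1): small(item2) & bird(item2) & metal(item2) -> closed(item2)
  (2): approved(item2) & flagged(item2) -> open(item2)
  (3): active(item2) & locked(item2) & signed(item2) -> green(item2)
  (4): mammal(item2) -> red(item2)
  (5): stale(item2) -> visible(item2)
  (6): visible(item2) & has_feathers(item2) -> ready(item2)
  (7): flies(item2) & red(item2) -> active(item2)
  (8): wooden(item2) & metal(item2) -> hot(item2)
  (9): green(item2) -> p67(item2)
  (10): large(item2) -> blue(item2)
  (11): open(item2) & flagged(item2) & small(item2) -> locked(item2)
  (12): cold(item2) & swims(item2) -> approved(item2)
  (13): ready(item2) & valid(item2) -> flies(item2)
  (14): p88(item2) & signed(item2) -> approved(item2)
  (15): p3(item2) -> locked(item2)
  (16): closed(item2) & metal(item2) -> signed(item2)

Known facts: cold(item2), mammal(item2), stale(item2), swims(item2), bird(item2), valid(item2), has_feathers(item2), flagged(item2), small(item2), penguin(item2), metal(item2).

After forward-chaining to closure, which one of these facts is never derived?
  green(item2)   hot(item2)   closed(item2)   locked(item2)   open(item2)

hot(item2)

Round 1: (1) [small(item2) & bird(item2) & metal(item2) -> closed(item2)]; (4) [mammal(item2) -> red(item2)]; (5) [stale(item2) -> visible(item2)]; (12) [cold(item2) & swims(item2) -> approved(item2)]. New: closed(item2), red(item2), visible(item2), approved(item2).
Round 2: (2) [approved(item2) & flagged(item2) -> open(item2)]; (6) [visible(item2) & has_feathers(item2) -> ready(item2)]; (16) [closed(item2) & metal(item2) -> signed(item2)]. New: open(item2), ready(item2), signed(item2).
Round 3: (11) [open(item2) & flagged(item2) & small(item2) -> locked(item2)]; (13) [ready(item2) & valid(item2) -> flies(item2)]. New: locked(item2), flies(item2).
Round 4: (7) [flies(item2) & red(item2) -> active(item2)]. New: active(item2).
Round 5: (3) [active(item2) & locked(item2) & signed(item2) -> green(item2)]. New: green(item2).
Round 6: (9) [green(item2) -> p67(item2)]. New: p67(item2).
Derived: closed(item2) (round 1), green(item2) (round 5), open(item2) (round 2), locked(item2) (round 3). hot(item2) never appears in any round.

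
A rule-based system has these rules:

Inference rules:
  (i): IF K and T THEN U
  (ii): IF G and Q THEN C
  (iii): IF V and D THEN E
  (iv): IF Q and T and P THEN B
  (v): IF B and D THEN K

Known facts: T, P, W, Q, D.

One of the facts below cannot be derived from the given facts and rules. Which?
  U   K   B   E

[1] (iv) [IF Q and T and P THEN B]. ⇒ new: B.
[2] (v) [IF B and D THEN K]. ⇒ new: K.
[3] (i) [IF K and T THEN U]. ⇒ new: U.
Derived: B (round 1), U (round 3), K (round 2). E never appears in any round.

E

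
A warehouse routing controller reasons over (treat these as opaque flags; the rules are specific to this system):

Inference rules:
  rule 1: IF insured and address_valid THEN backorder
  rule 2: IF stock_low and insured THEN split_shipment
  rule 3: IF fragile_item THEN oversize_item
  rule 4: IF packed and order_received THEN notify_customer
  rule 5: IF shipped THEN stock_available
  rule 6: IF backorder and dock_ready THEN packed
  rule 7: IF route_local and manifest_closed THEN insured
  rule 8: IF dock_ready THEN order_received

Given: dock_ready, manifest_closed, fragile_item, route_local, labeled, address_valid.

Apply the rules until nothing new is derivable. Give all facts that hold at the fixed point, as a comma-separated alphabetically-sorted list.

address_valid, backorder, dock_ready, fragile_item, insured, labeled, manifest_closed, notify_customer, order_received, oversize_item, packed, route_local

Round 1: rule 3 [IF fragile_item THEN oversize_item]; rule 7 [IF route_local and manifest_closed THEN insured]; rule 8 [IF dock_ready THEN order_received]. Adds oversize_item, insured, order_received.
Round 2: rule 1 [IF insured and address_valid THEN backorder]. Adds backorder.
Round 3: rule 6 [IF backorder and dock_ready THEN packed]. Adds packed.
Round 4: rule 4 [IF packed and order_received THEN notify_customer]. Adds notify_customer.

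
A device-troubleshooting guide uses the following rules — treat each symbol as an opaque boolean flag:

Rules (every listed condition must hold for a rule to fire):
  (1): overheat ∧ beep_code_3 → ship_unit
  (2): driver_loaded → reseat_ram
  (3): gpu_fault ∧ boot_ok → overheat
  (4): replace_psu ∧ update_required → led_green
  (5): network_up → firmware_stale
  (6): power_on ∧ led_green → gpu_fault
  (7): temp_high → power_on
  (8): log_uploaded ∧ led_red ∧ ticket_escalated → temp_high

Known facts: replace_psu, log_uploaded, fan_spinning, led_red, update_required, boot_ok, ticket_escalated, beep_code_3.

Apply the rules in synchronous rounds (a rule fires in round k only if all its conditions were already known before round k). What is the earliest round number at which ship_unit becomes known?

Round 1: (4) [replace_psu ∧ update_required → led_green]; (8) [log_uploaded ∧ led_red ∧ ticket_escalated → temp_high]. Adds led_green, temp_high.
Round 2: (7) [temp_high → power_on]. Adds power_on.
Round 3: (6) [power_on ∧ led_green → gpu_fault]. Adds gpu_fault.
Round 4: (3) [gpu_fault ∧ boot_ok → overheat]. Adds overheat.
Round 5: (1) [overheat ∧ beep_code_3 → ship_unit]. Adds ship_unit.
ship_unit first appears in round 5.

5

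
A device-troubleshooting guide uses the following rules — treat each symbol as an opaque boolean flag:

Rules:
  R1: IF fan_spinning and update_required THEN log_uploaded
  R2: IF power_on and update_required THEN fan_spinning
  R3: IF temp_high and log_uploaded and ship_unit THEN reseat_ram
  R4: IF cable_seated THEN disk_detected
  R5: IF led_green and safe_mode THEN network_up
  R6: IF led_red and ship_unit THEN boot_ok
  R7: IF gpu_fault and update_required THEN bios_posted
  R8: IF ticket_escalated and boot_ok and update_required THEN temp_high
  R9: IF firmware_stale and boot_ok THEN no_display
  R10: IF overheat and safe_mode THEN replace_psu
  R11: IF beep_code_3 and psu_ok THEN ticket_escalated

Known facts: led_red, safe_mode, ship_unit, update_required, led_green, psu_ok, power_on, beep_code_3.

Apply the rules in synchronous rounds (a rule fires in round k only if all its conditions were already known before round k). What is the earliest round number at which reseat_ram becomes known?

3

Round 1: R2 [IF power_on and update_required THEN fan_spinning]; R5 [IF led_green and safe_mode THEN network_up]; R6 [IF led_red and ship_unit THEN boot_ok]; R11 [IF beep_code_3 and psu_ok THEN ticket_escalated]. Adds fan_spinning, network_up, boot_ok, ticket_escalated.
Round 2: R1 [IF fan_spinning and update_required THEN log_uploaded]; R8 [IF ticket_escalated and boot_ok and update_required THEN temp_high]. Adds log_uploaded, temp_high.
Round 3: R3 [IF temp_high and log_uploaded and ship_unit THEN reseat_ram]. Adds reseat_ram.
reseat_ram first appears in round 3.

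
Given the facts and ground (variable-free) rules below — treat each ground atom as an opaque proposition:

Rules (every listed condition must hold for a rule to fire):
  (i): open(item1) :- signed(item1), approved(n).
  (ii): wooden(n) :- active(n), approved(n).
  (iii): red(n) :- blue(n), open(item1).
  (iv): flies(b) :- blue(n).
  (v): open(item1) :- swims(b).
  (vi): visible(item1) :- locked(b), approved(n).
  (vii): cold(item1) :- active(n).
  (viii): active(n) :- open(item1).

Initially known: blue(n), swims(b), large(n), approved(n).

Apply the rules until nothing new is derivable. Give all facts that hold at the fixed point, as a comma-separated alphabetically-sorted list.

active(n), approved(n), blue(n), cold(item1), flies(b), large(n), open(item1), red(n), swims(b), wooden(n)

Round 1: (iv) [flies(b) :- blue(n).]; (v) [open(item1) :- swims(b).]. Adds flies(b), open(item1).
Round 2: (iii) [red(n) :- blue(n), open(item1).]; (viii) [active(n) :- open(item1).]. Adds red(n), active(n).
Round 3: (ii) [wooden(n) :- active(n), approved(n).]; (vii) [cold(item1) :- active(n).]. Adds wooden(n), cold(item1).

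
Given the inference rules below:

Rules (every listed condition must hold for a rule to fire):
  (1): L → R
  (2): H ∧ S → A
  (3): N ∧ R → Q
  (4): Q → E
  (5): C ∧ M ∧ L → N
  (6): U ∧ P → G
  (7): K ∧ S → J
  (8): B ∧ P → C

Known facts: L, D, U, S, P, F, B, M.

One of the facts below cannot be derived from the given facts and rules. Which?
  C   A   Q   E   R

Round 1 fires (1), (6), (8), giving R, G, C.
Round 2 fires (5), giving N.
Round 3 fires (3), giving Q.
Round 4 fires (4), giving E.
Derived: Q (round 3), C (round 1), E (round 4), R (round 1). A never appears in any round.

A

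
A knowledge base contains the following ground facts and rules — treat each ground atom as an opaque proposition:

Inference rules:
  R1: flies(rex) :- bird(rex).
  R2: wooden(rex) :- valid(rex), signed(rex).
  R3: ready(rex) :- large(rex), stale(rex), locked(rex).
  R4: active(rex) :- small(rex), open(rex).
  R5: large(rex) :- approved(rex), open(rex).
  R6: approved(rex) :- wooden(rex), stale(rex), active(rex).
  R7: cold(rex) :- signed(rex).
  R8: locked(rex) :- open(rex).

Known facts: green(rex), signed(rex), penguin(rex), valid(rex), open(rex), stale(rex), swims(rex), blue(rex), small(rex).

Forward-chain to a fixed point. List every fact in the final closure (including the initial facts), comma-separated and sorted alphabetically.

active(rex), approved(rex), blue(rex), cold(rex), green(rex), large(rex), locked(rex), open(rex), penguin(rex), ready(rex), signed(rex), small(rex), stale(rex), swims(rex), valid(rex), wooden(rex)

Round 1 fires R2, R4, R7, R8, giving wooden(rex), active(rex), cold(rex), locked(rex).
Round 2 fires R6, giving approved(rex).
Round 3 fires R5, giving large(rex).
Round 4 fires R3, giving ready(rex).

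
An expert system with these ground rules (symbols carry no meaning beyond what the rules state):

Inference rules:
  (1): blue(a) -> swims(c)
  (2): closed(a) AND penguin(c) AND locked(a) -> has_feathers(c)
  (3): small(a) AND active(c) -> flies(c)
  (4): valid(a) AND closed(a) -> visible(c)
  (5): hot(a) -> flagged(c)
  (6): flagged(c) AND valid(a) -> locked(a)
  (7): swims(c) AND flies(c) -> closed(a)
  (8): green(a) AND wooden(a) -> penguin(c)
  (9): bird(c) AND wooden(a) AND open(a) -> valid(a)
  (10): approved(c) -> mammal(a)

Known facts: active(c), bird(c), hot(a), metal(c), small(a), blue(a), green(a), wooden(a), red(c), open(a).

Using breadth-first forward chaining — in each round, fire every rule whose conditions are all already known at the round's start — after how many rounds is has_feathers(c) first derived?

3

Round 1 fires (1), (3), (5), (8), (9), giving swims(c), flies(c), flagged(c), penguin(c), valid(a).
Round 2 fires (6), (7), giving locked(a), closed(a).
Round 3 fires (2), (4), giving has_feathers(c), visible(c).
has_feathers(c) first appears in round 3.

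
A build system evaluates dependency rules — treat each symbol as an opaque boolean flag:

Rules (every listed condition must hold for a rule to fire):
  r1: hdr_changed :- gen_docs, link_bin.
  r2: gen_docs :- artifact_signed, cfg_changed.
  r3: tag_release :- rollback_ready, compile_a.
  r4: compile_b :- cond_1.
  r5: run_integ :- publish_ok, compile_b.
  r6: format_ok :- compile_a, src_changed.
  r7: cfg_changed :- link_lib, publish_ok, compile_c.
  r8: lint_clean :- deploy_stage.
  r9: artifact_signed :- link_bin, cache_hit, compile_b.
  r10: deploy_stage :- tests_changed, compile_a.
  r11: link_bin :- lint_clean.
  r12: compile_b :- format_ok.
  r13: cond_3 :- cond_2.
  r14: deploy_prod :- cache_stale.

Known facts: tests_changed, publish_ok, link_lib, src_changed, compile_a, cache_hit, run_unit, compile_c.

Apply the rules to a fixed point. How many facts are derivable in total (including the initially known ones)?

Round 1: r6 [format_ok :- compile_a, src_changed.]; r7 [cfg_changed :- link_lib, publish_ok, compile_c.]; r10 [deploy_stage :- tests_changed, compile_a.]. New: format_ok, cfg_changed, deploy_stage.
Round 2: r8 [lint_clean :- deploy_stage.]; r12 [compile_b :- format_ok.]. New: lint_clean, compile_b.
Round 3: r5 [run_integ :- publish_ok, compile_b.]; r11 [link_bin :- lint_clean.]. New: run_integ, link_bin.
Round 4: r9 [artifact_signed :- link_bin, cache_hit, compile_b.]. New: artifact_signed.
Round 5: r2 [gen_docs :- artifact_signed, cfg_changed.]. New: gen_docs.
Round 6: r1 [hdr_changed :- gen_docs, link_bin.]. New: hdr_changed.
Closure: {artifact_signed, cache_hit, cfg_changed, compile_a, compile_b, compile_c, deploy_stage, format_ok, gen_docs, hdr_changed, link_bin, link_lib, lint_clean, publish_ok, run_integ, run_unit, src_changed, tests_changed} — 18 facts.

18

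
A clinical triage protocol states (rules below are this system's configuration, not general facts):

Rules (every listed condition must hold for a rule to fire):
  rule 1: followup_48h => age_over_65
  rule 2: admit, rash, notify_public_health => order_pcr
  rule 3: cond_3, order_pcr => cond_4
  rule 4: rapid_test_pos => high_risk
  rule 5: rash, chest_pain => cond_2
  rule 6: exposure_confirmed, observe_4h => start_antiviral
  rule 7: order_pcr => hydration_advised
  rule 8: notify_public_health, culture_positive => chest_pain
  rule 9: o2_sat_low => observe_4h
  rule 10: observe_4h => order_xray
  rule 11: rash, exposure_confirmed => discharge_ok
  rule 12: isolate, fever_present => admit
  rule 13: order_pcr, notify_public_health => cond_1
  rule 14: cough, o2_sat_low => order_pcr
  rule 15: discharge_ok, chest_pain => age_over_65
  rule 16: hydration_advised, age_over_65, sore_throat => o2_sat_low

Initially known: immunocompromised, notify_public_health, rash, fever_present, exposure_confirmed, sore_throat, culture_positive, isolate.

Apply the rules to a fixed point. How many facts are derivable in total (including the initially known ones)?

20

[1] rule 8 [notify_public_health, culture_positive => chest_pain]; rule 11 [rash, exposure_confirmed => discharge_ok]; rule 12 [isolate, fever_present => admit]. ⇒ new: chest_pain, discharge_ok, admit.
[2] rule 2 [admit, rash, notify_public_health => order_pcr]; rule 5 [rash, chest_pain => cond_2]; rule 15 [discharge_ok, chest_pain => age_over_65]. ⇒ new: order_pcr, cond_2, age_over_65.
[3] rule 7 [order_pcr => hydration_advised]; rule 13 [order_pcr, notify_public_health => cond_1]. ⇒ new: hydration_advised, cond_1.
[4] rule 16 [hydration_advised, age_over_65, sore_throat => o2_sat_low]. ⇒ new: o2_sat_low.
[5] rule 9 [o2_sat_low => observe_4h]. ⇒ new: observe_4h.
[6] rule 6 [exposure_confirmed, observe_4h => start_antiviral]; rule 10 [observe_4h => order_xray]. ⇒ new: start_antiviral, order_xray.
Closure: {admit, age_over_65, chest_pain, cond_1, cond_2, culture_positive, discharge_ok, exposure_confirmed, fever_present, hydration_advised, immunocompromised, isolate, notify_public_health, o2_sat_low, observe_4h, order_pcr, order_xray, rash, sore_throat, start_antiviral} — 20 facts.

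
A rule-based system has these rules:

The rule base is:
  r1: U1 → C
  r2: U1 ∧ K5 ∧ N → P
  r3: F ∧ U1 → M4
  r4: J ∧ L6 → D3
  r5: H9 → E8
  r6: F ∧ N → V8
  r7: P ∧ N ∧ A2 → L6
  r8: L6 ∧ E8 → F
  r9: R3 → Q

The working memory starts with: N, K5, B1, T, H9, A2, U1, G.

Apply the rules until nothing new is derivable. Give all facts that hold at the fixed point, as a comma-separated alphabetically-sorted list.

Round 1: r1 [U1 → C]; r2 [U1 ∧ K5 ∧ N → P]; r5 [H9 → E8]. Adds C, P, E8.
Round 2: r7 [P ∧ N ∧ A2 → L6]. Adds L6.
Round 3: r8 [L6 ∧ E8 → F]. Adds F.
Round 4: r3 [F ∧ U1 → M4]; r6 [F ∧ N → V8]. Adds M4, V8.

A2, B1, C, E8, F, G, H9, K5, L6, M4, N, P, T, U1, V8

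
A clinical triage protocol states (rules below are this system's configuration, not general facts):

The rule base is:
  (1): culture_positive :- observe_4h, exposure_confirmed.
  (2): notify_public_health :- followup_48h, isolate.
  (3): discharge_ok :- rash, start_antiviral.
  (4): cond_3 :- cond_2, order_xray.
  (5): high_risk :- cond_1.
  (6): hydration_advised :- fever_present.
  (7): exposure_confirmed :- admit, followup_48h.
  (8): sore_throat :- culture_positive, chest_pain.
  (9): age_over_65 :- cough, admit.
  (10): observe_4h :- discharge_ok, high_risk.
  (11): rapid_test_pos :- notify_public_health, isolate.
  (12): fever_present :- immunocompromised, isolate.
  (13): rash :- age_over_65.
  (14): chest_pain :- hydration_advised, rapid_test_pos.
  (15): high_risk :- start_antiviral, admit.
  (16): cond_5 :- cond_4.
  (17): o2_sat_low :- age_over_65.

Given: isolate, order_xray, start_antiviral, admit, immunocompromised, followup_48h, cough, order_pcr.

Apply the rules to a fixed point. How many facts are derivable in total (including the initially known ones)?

22

Round 1: (2) [notify_public_health :- followup_48h, isolate.]; (7) [exposure_confirmed :- admit, followup_48h.]; (9) [age_over_65 :- cough, admit.]; (12) [fever_present :- immunocompromised, isolate.]; (15) [high_risk :- start_antiviral, admit.]. New: notify_public_health, exposure_confirmed, age_over_65, fever_present, high_risk.
Round 2: (6) [hydration_advised :- fever_present.]; (11) [rapid_test_pos :- notify_public_health, isolate.]; (13) [rash :- age_over_65.]; (17) [o2_sat_low :- age_over_65.]. New: hydration_advised, rapid_test_pos, rash, o2_sat_low.
Round 3: (3) [discharge_ok :- rash, start_antiviral.]; (14) [chest_pain :- hydration_advised, rapid_test_pos.]. New: discharge_ok, chest_pain.
Round 4: (10) [observe_4h :- discharge_ok, high_risk.]. New: observe_4h.
Round 5: (1) [culture_positive :- observe_4h, exposure_confirmed.]. New: culture_positive.
Round 6: (8) [sore_throat :- culture_positive, chest_pain.]. New: sore_throat.
Closure: {admit, age_over_65, chest_pain, cough, culture_positive, discharge_ok, exposure_confirmed, fever_present, followup_48h, high_risk, hydration_advised, immunocompromised, isolate, notify_public_health, o2_sat_low, observe_4h, order_pcr, order_xray, rapid_test_pos, rash, sore_throat, start_antiviral} — 22 facts.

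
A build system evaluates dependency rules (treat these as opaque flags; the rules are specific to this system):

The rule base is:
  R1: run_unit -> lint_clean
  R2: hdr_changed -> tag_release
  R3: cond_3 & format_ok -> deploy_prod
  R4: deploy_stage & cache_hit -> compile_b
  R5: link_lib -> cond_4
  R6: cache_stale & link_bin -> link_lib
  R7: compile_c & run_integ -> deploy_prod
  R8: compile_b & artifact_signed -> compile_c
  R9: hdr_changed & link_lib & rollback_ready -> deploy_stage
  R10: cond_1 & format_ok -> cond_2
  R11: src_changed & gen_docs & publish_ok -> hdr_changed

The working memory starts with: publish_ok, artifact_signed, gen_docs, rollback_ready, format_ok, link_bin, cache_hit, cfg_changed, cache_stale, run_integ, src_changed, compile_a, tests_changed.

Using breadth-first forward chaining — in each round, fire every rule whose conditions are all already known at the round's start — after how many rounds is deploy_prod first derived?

Round 1: R6 [cache_stale & link_bin -> link_lib]; R11 [src_changed & gen_docs & publish_ok -> hdr_changed]. New: link_lib, hdr_changed.
Round 2: R2 [hdr_changed -> tag_release]; R5 [link_lib -> cond_4]; R9 [hdr_changed & link_lib & rollback_ready -> deploy_stage]. New: tag_release, cond_4, deploy_stage.
Round 3: R4 [deploy_stage & cache_hit -> compile_b]. New: compile_b.
Round 4: R8 [compile_b & artifact_signed -> compile_c]. New: compile_c.
Round 5: R7 [compile_c & run_integ -> deploy_prod]. New: deploy_prod.
deploy_prod first appears in round 5.

5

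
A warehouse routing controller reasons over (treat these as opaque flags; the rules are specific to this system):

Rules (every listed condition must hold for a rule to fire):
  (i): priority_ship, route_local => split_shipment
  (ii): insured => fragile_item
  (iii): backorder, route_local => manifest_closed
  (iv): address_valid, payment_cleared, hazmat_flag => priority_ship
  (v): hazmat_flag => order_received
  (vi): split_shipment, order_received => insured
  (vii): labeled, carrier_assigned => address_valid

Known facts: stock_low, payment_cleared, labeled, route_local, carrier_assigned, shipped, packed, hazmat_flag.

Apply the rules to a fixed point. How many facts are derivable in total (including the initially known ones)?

14

[1] (v) [hazmat_flag => order_received]; (vii) [labeled, carrier_assigned => address_valid]. ⇒ new: order_received, address_valid.
[2] (iv) [address_valid, payment_cleared, hazmat_flag => priority_ship]. ⇒ new: priority_ship.
[3] (i) [priority_ship, route_local => split_shipment]. ⇒ new: split_shipment.
[4] (vi) [split_shipment, order_received => insured]. ⇒ new: insured.
[5] (ii) [insured => fragile_item]. ⇒ new: fragile_item.
Closure: {address_valid, carrier_assigned, fragile_item, hazmat_flag, insured, labeled, order_received, packed, payment_cleared, priority_ship, route_local, shipped, split_shipment, stock_low} — 14 facts.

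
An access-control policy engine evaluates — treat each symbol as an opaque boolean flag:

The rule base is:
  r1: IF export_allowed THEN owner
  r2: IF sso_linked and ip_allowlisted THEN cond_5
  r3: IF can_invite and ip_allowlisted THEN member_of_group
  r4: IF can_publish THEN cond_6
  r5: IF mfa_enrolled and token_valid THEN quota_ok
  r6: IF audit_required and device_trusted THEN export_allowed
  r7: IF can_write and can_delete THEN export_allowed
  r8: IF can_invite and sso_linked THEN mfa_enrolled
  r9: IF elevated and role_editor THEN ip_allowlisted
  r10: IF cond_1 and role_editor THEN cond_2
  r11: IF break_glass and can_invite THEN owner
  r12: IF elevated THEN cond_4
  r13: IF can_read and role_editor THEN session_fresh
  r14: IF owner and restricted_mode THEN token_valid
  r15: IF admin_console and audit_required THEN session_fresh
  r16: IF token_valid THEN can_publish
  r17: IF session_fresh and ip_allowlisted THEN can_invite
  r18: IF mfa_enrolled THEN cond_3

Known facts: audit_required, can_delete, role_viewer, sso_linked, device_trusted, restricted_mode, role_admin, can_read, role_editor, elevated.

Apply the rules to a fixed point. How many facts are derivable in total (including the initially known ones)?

Round 1 — r6, r9, r12, r13, derive export_allowed, ip_allowlisted, cond_4, session_fresh.
Round 2 — r1, r2, r17, derive owner, cond_5, can_invite.
Round 3 — r3, r8, r14, derive member_of_group, mfa_enrolled, token_valid.
Round 4 — r5, r16, r18, derive quota_ok, can_publish, cond_3.
Round 5 — r4, derive cond_6.
Closure: {audit_required, can_delete, can_invite, can_publish, can_read, cond_3, cond_4, cond_5, cond_6, device_trusted, elevated, export_allowed, ip_allowlisted, member_of_group, mfa_enrolled, owner, quota_ok, restricted_mode, role_admin, role_editor, role_viewer, session_fresh, sso_linked, token_valid} — 24 facts.

24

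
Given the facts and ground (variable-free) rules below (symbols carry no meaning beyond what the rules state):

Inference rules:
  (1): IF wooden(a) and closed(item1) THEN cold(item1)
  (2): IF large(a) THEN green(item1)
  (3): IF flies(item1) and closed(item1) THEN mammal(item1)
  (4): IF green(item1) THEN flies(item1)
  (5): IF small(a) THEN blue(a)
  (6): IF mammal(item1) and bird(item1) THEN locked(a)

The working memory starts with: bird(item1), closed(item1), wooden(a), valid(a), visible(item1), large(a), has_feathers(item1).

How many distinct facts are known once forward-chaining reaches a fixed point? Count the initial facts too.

12

Round 1: (1) [IF wooden(a) and closed(item1) THEN cold(item1)]; (2) [IF large(a) THEN green(item1)]. New: cold(item1), green(item1).
Round 2: (4) [IF green(item1) THEN flies(item1)]. New: flies(item1).
Round 3: (3) [IF flies(item1) and closed(item1) THEN mammal(item1)]. New: mammal(item1).
Round 4: (6) [IF mammal(item1) and bird(item1) THEN locked(a)]. New: locked(a).
Closure: {bird(item1), closed(item1), cold(item1), flies(item1), green(item1), has_feathers(item1), large(a), locked(a), mammal(item1), valid(a), visible(item1), wooden(a)} — 12 facts.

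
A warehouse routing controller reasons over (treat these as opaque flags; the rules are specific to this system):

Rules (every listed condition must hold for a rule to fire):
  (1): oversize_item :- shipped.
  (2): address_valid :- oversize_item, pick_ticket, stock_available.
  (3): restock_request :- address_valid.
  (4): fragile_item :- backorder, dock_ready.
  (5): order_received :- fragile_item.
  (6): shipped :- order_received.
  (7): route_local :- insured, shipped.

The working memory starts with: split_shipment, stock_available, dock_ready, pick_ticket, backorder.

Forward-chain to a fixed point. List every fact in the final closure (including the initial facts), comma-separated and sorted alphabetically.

address_valid, backorder, dock_ready, fragile_item, order_received, oversize_item, pick_ticket, restock_request, shipped, split_shipment, stock_available

Round 1: (4) [fragile_item :- backorder, dock_ready.]. New: fragile_item.
Round 2: (5) [order_received :- fragile_item.]. New: order_received.
Round 3: (6) [shipped :- order_received.]. New: shipped.
Round 4: (1) [oversize_item :- shipped.]. New: oversize_item.
Round 5: (2) [address_valid :- oversize_item, pick_ticket, stock_available.]. New: address_valid.
Round 6: (3) [restock_request :- address_valid.]. New: restock_request.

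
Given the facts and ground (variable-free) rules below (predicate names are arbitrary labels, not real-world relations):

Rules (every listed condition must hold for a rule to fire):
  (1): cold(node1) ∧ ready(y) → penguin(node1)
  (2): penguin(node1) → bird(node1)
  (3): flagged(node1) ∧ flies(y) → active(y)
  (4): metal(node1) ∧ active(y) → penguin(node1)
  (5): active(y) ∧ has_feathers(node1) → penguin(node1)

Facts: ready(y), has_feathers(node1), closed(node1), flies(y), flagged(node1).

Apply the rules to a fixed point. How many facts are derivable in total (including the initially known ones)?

Round 1: (3) [flagged(node1) ∧ flies(y) → active(y)]. New: active(y).
Round 2: (5) [active(y) ∧ has_feathers(node1) → penguin(node1)]. New: penguin(node1).
Round 3: (2) [penguin(node1) → bird(node1)]. New: bird(node1).
Closure: {active(y), bird(node1), closed(node1), flagged(node1), flies(y), has_feathers(node1), penguin(node1), ready(y)} — 8 facts.

8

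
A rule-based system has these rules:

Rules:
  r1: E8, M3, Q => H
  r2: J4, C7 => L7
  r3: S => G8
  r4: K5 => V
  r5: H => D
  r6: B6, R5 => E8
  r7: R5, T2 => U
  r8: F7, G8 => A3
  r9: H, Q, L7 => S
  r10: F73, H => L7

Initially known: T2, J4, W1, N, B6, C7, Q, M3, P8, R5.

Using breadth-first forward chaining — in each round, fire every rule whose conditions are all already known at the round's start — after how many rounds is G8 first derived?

Round 1 fires r2, r6, r7, giving L7, E8, U.
Round 2 fires r1, giving H.
Round 3 fires r5, r9, giving D, S.
Round 4 fires r3, giving G8.
G8 first appears in round 4.

4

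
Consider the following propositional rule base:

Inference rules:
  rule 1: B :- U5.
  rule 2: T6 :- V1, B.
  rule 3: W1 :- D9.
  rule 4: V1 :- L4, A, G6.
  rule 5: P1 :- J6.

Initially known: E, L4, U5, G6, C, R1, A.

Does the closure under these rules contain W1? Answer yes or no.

no

Round 1 — rule 1, rule 4, derive B, V1.
Round 2 — rule 2, derive T6.
Fixed point reached. W1 is concluded only by rule 3; rule 3 needs D9 (never derived).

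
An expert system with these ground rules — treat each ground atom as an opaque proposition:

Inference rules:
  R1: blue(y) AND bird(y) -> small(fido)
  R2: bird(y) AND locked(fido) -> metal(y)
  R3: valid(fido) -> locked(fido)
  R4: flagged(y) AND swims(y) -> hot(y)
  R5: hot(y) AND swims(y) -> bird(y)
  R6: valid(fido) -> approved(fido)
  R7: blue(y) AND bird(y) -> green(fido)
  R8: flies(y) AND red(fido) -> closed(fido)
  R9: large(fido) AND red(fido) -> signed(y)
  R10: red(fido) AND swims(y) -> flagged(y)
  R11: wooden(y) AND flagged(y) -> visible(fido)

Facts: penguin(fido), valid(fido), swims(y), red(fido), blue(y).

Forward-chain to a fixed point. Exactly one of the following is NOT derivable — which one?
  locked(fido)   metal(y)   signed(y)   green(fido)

[1] R3 [valid(fido) -> locked(fido)]; R6 [valid(fido) -> approved(fido)]; R10 [red(fido) AND swims(y) -> flagged(y)]. ⇒ new: locked(fido), approved(fido), flagged(y).
[2] R4 [flagged(y) AND swims(y) -> hot(y)]. ⇒ new: hot(y).
[3] R5 [hot(y) AND swims(y) -> bird(y)]. ⇒ new: bird(y).
[4] R1 [blue(y) AND bird(y) -> small(fido)]; R2 [bird(y) AND locked(fido) -> metal(y)]; R7 [blue(y) AND bird(y) -> green(fido)]. ⇒ new: small(fido), metal(y), green(fido).
Derived: metal(y) (round 4), locked(fido) (round 1), green(fido) (round 4). signed(y) never appears in any round.

signed(y)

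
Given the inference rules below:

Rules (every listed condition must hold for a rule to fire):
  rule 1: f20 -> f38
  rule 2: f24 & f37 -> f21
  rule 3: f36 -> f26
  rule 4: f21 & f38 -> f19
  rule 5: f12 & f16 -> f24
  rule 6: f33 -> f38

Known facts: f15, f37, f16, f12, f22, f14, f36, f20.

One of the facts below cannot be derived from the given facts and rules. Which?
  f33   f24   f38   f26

f33

Round 1: rule 1 [f20 -> f38]; rule 3 [f36 -> f26]; rule 5 [f12 & f16 -> f24]. New: f38, f26, f24.
Round 2: rule 2 [f24 & f37 -> f21]. New: f21.
Round 3: rule 4 [f21 & f38 -> f19]. New: f19.
Derived: f38 (round 1), f24 (round 1), f26 (round 1). f33 never appears in any round.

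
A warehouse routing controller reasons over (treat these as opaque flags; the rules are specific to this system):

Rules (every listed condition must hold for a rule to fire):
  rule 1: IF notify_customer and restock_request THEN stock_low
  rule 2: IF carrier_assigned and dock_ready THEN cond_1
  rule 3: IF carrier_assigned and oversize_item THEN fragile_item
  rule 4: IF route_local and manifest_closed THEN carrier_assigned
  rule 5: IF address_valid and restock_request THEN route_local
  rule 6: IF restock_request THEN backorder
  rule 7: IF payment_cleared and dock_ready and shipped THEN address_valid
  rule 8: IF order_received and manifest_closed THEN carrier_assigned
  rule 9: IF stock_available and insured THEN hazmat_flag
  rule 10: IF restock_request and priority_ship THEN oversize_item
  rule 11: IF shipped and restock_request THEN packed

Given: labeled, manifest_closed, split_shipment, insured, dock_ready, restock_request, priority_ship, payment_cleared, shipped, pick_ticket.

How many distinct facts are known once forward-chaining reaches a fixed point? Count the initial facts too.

18

Round 1 fires rule 6, rule 7, rule 10, rule 11, giving backorder, address_valid, oversize_item, packed.
Round 2 fires rule 5, giving route_local.
Round 3 fires rule 4, giving carrier_assigned.
Round 4 fires rule 2, rule 3, giving cond_1, fragile_item.
Closure: {address_valid, backorder, carrier_assigned, cond_1, dock_ready, fragile_item, insured, labeled, manifest_closed, oversize_item, packed, payment_cleared, pick_ticket, priority_ship, restock_request, route_local, shipped, split_shipment} — 18 facts.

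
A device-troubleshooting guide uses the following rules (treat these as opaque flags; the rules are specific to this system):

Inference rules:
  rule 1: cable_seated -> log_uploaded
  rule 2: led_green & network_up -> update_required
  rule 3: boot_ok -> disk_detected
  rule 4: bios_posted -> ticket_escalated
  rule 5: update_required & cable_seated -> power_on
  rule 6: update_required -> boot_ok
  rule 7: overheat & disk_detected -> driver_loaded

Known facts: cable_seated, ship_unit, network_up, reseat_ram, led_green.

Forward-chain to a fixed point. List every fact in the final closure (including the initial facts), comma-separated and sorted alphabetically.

boot_ok, cable_seated, disk_detected, led_green, log_uploaded, network_up, power_on, reseat_ram, ship_unit, update_required

Round 1: rule 1 [cable_seated -> log_uploaded]; rule 2 [led_green & network_up -> update_required]. Adds log_uploaded, update_required.
Round 2: rule 5 [update_required & cable_seated -> power_on]; rule 6 [update_required -> boot_ok]. Adds power_on, boot_ok.
Round 3: rule 3 [boot_ok -> disk_detected]. Adds disk_detected.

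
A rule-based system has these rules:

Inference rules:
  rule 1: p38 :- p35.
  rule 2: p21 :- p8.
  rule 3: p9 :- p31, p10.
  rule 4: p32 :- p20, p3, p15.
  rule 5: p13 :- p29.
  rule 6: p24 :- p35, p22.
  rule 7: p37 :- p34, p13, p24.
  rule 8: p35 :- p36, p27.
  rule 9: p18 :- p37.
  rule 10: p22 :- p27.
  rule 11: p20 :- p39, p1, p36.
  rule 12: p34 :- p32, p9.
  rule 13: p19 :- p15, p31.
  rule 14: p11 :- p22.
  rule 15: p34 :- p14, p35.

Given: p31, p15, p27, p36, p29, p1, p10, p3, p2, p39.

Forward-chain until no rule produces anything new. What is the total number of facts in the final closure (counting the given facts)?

23

Round 1 fires rule 3, rule 5, rule 8, rule 10, rule 11, rule 13, giving p9, p13, p35, p22, p20, p19.
Round 2 fires rule 1, rule 4, rule 6, rule 14, giving p38, p32, p24, p11.
Round 3 fires rule 12, giving p34.
Round 4 fires rule 7, giving p37.
Round 5 fires rule 9, giving p18.
Closure: {p1, p10, p11, p13, p15, p18, p19, p2, p20, p22, p24, p27, p29, p3, p31, p32, p34, p35, p36, p37, p38, p39, p9} — 23 facts.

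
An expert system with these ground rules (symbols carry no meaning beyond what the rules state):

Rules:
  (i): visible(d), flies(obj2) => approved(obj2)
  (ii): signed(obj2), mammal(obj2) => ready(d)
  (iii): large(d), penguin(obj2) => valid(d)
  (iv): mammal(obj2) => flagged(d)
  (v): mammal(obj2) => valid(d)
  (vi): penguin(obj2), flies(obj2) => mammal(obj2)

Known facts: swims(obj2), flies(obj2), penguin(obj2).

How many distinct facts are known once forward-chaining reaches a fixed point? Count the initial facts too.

6

Round 1: (vi) [penguin(obj2), flies(obj2) => mammal(obj2)]. New: mammal(obj2).
Round 2: (iv) [mammal(obj2) => flagged(d)]; (v) [mammal(obj2) => valid(d)]. New: flagged(d), valid(d).
Closure: {flagged(d), flies(obj2), mammal(obj2), penguin(obj2), swims(obj2), valid(d)} — 6 facts.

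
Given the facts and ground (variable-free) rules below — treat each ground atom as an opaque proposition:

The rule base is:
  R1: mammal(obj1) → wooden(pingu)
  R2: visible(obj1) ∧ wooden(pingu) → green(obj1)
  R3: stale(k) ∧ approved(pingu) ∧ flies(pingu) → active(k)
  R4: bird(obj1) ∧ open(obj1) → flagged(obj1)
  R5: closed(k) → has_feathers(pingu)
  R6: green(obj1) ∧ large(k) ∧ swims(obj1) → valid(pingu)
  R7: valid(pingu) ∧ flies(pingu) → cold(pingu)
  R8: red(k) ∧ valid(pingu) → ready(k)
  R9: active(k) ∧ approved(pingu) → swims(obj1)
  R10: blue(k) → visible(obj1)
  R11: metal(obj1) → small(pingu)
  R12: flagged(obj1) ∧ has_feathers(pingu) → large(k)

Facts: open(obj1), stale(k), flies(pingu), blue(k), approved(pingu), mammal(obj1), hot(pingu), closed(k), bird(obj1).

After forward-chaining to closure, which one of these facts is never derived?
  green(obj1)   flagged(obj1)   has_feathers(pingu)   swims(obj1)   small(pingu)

small(pingu)

Round 1: R1 [mammal(obj1) → wooden(pingu)]; R3 [stale(k) ∧ approved(pingu) ∧ flies(pingu) → active(k)]; R4 [bird(obj1) ∧ open(obj1) → flagged(obj1)]; R5 [closed(k) → has_feathers(pingu)]; R10 [blue(k) → visible(obj1)]. Adds wooden(pingu), active(k), flagged(obj1), has_feathers(pingu), visible(obj1).
Round 2: R2 [visible(obj1) ∧ wooden(pingu) → green(obj1)]; R9 [active(k) ∧ approved(pingu) → swims(obj1)]; R12 [flagged(obj1) ∧ has_feathers(pingu) → large(k)]. Adds green(obj1), swims(obj1), large(k).
Round 3: R6 [green(obj1) ∧ large(k) ∧ swims(obj1) → valid(pingu)]. Adds valid(pingu).
Round 4: R7 [valid(pingu) ∧ flies(pingu) → cold(pingu)]. Adds cold(pingu).
Derived: swims(obj1) (round 2), has_feathers(pingu) (round 1), flagged(obj1) (round 1), green(obj1) (round 2). small(pingu) never appears in any round.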